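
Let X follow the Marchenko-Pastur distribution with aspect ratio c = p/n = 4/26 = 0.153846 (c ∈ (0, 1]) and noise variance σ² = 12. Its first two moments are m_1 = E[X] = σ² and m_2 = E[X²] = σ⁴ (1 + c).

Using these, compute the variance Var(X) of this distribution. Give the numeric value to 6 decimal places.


m_1 = E[X] = σ² = 12, so m_1² = 144.
m_2 = E[X²] = σ⁴ (1 + c) = 144 · (1 + 0.153846) = 144 · 1.153846 = 166.153846.
(Note m_2 − m_1² simplifies to c · σ⁴ = 0.153846 · 144.)

Var(X) = m_2 − m_1² = 166.153846 − 144 = 22.153846.


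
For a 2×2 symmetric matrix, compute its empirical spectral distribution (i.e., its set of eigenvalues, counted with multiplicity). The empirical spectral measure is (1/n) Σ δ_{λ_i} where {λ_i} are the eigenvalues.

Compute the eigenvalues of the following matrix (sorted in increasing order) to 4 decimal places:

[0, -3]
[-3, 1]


Since M is real symmetric, both eigenvalues are real; they are the roots of det(λI − M) = λ² − (tr M) λ + det M.
tr M = 0 + 1 = 1.
det M = 0·1 − (-3)² = 0 − 9 = -9.
Characteristic polynomial: λ² − λ − 9 = 0.
Discriminant Δ = (tr M)² − 4·det M = 1 − (-36) = 37; √Δ = 6.082763.
λ = (tr M ± √Δ)/2 = (1 ± 6.082763)/2, giving (tr M − √Δ)/2 = -2.5414 and (tr M + √Δ)/2 = 3.5414.

Eigenvalues sorted in increasing order: [-2.5414, 3.5414].


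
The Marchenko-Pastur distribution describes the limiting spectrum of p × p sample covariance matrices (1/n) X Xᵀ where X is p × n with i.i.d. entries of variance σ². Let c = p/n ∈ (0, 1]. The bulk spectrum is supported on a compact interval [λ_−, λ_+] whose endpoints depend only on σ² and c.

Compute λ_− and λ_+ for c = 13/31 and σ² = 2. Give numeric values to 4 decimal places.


c = 13/31 = 0.419355; √c = 0.647576.
λ_− = σ² (1 − √c)² = 2 · (1 − 0.647576)² = 2 · (0.352424)² = 0.248405.
λ_+ = σ² (1 + √c)² = 2 · (1 + 0.647576)² = 2 · (1.647576)² = 5.429014.

Rounded to 4 decimal places: λ_− ≈ 0.2484, λ_+ ≈ 5.4290.


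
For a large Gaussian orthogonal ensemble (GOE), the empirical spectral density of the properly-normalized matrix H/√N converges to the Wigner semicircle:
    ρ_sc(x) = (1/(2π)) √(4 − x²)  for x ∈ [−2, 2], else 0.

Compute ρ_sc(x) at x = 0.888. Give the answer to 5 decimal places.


ρ_sc(x) = (1/(2π)) √(4 − x²). With x = 0.888:
  4 − x² = 4 − (0.888)² = 4 − 0.788544 = 3.211456.
  √(4 − x²) = 1.792054.
  1/(2π) = 0.159155.
  ρ_sc(0.888) = 0.159155 · 1.792054 = 0.285214.

Rounded to 5 decimal places: ρ_sc(0.888) ≈ 0.28521.


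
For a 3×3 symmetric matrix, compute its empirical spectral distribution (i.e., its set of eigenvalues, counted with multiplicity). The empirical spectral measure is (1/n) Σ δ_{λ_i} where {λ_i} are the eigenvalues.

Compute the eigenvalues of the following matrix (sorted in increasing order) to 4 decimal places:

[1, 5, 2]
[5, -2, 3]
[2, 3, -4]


Since M is real symmetric, all three eigenvalues are real; they are the roots of det(λI − M) = λ³ − (tr M) λ² + s λ − det M, where s is the sum of the principal 2×2 minors.
tr M = 1 + (-2) + (-4) = -5.
s = (1·(-2) − 5²) + (1·(-4) − 2²) + ((-2)·(-4) − 3²) = -27 + (-8) + (-1) = -36.
det M (expand along row 1) = 1·(-1) − 5·(-26) + 2·19 = 167.
Characteristic polynomial: λ³ + 5λ² − 36λ − 167 = 0.
Substitute λ = y + (tr M)/3 = y − 1.666667 to remove the quadratic term: y³ + p·y + q = 0 with p = s − (tr M)²/3 = -44.333333 and q = −2(tr M)³/27 + (tr M)·s/3 − det M = -97.740741.
Three real roots ⇒ use the trigonometric (Viète) form: r = 2√(−p/3) = 7.688375, φ = arccos(3q/(p·r)) = arccos(0.860264) = 0.535008 rad.
y_k = r·cos(φ/3 − 2πk/3) for k = 0, 1, 2 gives y = 7.566439, -2.602083, -4.964356.
λ_k = y_k − 1.666667 gives λ = 5.8998, -4.2687, -6.6310 (check: the sum is -5.0000 = tr M).

Eigenvalues sorted in increasing order: [-6.6310, -4.2687, 5.8998].


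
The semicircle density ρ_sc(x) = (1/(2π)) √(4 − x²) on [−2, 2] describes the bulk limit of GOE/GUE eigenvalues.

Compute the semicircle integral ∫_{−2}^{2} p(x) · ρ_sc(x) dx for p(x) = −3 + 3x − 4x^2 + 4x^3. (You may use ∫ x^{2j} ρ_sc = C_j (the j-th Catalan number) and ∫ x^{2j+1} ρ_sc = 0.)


Write p(x) = Σ a_i x^i, split into monomials and integrate each against ρ_sc separately.
Using ∫ x^{2j} ρ_sc = C_j = (1/(j+1)) C(2j, j) (Catalan numbers) and ∫ x^{2j+1} ρ_sc = 0 (odd monomials vanish by symmetry):
  i = 0 (even): a_0 · C_{0} = -3 · 1 = -3
  i = 1 (odd): ∫ x^1 ρ_sc = 0 (vanishes)
  i = 2 (even): a_2 · C_{1} = -4 · 1 = -4
  i = 3 (odd): ∫ x^3 ρ_sc = 0 (vanishes)

Summing the contributions: ∫_{−2}^{2} p(x) ρ_sc(x) dx = (-3) + (-4) = -7.


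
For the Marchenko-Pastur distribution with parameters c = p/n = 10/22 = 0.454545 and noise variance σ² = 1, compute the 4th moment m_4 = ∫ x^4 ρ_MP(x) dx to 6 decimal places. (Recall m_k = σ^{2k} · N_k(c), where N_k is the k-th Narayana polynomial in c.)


E[X⁴] = σ⁸ (1 + 6c + 6c² + c³) (fourth MP moment). With σ² = 1 (so σ⁸ = 1) and c = 10/22 = 0.454545: E[X⁴] = 1 · (1 + 6·0.454545 + 6·(0.454545)² + (0.454545)³) = 1 · 5.060856.

So E[X^4] = 5.060856.


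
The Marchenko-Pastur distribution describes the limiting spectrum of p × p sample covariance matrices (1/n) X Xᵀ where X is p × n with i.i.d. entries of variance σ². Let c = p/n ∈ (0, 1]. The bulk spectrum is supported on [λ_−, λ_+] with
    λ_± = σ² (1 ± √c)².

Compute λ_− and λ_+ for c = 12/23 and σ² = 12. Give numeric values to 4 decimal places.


c = 12/23 = 0.521739; √c = 0.722315.
λ_− = σ² (1 − √c)² = 12 · (1 − 0.722315)² = 12 · (0.277685)² = 0.925307.
λ_+ = σ² (1 + √c)² = 12 · (1 + 0.722315)² = 12 · (1.722315)² = 35.596432.

Rounded to 4 decimal places: λ_− ≈ 0.9253, λ_+ ≈ 35.5964.


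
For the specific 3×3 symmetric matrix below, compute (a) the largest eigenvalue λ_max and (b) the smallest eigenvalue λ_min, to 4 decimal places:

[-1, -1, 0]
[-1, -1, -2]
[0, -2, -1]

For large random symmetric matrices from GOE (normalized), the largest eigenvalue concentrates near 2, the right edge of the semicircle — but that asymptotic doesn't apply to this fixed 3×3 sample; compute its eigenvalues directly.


Since M is real symmetric, all three eigenvalues are real; they are the roots of det(λI − M) = λ³ − (tr M) λ² + s λ − det M, where s is the sum of the principal 2×2 minors.
tr M = -1 + (-1) + (-1) = -3.
s = ((-1)·(-1) − (-1)²) + ((-1)·(-1) − 0²) + ((-1)·(-1) − (-2)²) = 0 + 1 + (-3) = -2.
det M (expand along row 1) = (-1)·(-3) − (-1)·1 + 0·2 = 4.
Characteristic polynomial: λ³ + 3λ² − 2λ − 4 = 0.
Substitute λ = y + (tr M)/3 = y − 1.000000 to remove the quadratic term: y³ + p·y + q = 0 with p = s − (tr M)²/3 = -5.000000 and q = −2(tr M)³/27 + (tr M)·s/3 − det M = 0.000000.
Three real roots ⇒ use the trigonometric (Viète) form: r = 2√(−p/3) = 2.581989, φ = arccos(3q/(p·r)) = arccos(0.000000) = 1.570796 rad.
y_k = r·cos(φ/3 − 2πk/3) for k = 0, 1, 2 gives y = 2.236068, 0.000000, -2.236068.
λ_k = y_k − 1.000000 gives λ = 1.2361, -1.0000, -3.2361 (check: the sum is -3.0000 = tr M).

Hence λ_max = 1.2361 and λ_min = -3.2361.


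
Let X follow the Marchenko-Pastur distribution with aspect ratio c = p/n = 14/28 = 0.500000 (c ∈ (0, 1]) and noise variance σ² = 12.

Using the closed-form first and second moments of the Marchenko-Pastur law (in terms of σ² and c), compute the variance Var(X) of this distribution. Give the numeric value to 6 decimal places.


Recall the MP moments m_1 = E[X] = σ² and m_2 = E[X²] = σ⁴ (1 + c).
m_1 = E[X] = σ² = 12, so m_1² = 144.
m_2 = E[X²] = σ⁴ (1 + c) = 144 · (1 + 0.500000) = 144 · 1.500000 = 216.000000.
(Note m_2 − m_1² simplifies to c · σ⁴ = 0.500000 · 144.)

Var(X) = m_2 − m_1² = 216.000000 − 144 = 72.000000.


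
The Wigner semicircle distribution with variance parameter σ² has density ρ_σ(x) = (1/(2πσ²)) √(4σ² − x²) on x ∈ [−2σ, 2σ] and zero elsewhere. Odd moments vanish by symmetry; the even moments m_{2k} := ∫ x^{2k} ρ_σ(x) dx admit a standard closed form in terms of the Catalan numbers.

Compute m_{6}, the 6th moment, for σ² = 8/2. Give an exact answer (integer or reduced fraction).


By the scaled semicircle moment identity, m_{2k} = σ^{2k} · C_k with k = 3.
C_3 = (1/(k+1)) · C(2k, k) = (1/4) · C(6, 3) = (1/4) · 20 = 5.
σ^{2k} = (σ²)^k = (8/2)^3 = 64.

Therefore m_{6} = σ^{6} · C_3 = 64 · 5 = 320.


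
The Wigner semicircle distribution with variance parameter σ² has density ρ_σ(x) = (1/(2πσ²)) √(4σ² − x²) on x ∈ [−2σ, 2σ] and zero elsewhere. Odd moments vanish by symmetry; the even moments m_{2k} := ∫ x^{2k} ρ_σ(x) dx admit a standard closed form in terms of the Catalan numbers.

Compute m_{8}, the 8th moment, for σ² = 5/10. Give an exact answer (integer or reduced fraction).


By the scaled semicircle moment identity, m_{2k} = σ^{2k} · C_k with k = 4.
C_4 = (1/(k+1)) · C(2k, k) = (1/5) · C(8, 4) = (1/5) · 70 = 14.
σ^{2k} = (σ²)^k = (5/10)^4 = 1/16.

Therefore m_{8} = σ^{8} · C_4 = (1/16) · 14 = 7/8.


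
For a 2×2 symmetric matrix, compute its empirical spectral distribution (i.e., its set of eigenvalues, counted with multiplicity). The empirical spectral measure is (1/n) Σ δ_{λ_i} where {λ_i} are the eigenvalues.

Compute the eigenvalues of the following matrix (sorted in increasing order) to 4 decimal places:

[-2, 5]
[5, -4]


Since M is real symmetric, both eigenvalues are real; they are the roots of det(λI − M) = λ² − (tr M) λ + det M.
tr M = -2 + (-4) = -6.
det M = (-2)·(-4) − 5² = 8 − 25 = -17.
Characteristic polynomial: λ² + 6λ − 17 = 0.
Discriminant Δ = (tr M)² − 4·det M = 36 − (-68) = 104; √Δ = 10.198039.
λ = (tr M ± √Δ)/2 = (-6 ± 10.198039)/2, giving (tr M − √Δ)/2 = -8.0990 and (tr M + √Δ)/2 = 2.0990.

Eigenvalues sorted in increasing order: [-8.0990, 2.0990].


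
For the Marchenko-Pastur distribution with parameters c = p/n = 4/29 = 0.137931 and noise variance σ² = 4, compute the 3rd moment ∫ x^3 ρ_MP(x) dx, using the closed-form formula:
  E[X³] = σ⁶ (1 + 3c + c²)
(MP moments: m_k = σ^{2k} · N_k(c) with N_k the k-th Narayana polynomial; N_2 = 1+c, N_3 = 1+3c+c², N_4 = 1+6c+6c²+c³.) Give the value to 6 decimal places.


E[X³] = σ⁶ (1 + 3c + c²) (third MP moment). With σ² = 4 (so σ⁶ = 64) and c = 4/29 = 0.137931: E[X³] = 64 · (1 + 3·0.137931 + (0.137931)²) = 64 · 1.432818.

So E[X^3] = 91.700357.


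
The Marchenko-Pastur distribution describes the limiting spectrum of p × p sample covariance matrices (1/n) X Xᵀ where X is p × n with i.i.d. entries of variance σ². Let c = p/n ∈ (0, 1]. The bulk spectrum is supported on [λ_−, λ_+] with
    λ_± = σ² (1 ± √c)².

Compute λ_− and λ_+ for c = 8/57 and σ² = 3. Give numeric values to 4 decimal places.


c = 8/57 = 0.140351; √c = 0.374634.
λ_− = σ² (1 − √c)² = 3 · (1 − 0.374634)² = 3 · (0.625366)² = 1.173247.
λ_+ = σ² (1 + √c)² = 3 · (1 + 0.374634)² = 3 · (1.374634)² = 5.668859.

Rounded to 4 decimal places: λ_− ≈ 1.1732, λ_+ ≈ 5.6689.


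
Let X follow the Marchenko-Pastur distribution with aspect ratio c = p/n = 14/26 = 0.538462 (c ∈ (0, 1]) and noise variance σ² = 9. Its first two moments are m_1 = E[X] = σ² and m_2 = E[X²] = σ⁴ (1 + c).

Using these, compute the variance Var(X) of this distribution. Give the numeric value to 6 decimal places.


m_1 = E[X] = σ² = 9, so m_1² = 81.
m_2 = E[X²] = σ⁴ (1 + c) = 81 · (1 + 0.538462) = 81 · 1.538462 = 124.615385.
(Note m_2 − m_1² simplifies to c · σ⁴ = 0.538462 · 81.)

Var(X) = m_2 − m_1² = 124.615385 − 81 = 43.615385.


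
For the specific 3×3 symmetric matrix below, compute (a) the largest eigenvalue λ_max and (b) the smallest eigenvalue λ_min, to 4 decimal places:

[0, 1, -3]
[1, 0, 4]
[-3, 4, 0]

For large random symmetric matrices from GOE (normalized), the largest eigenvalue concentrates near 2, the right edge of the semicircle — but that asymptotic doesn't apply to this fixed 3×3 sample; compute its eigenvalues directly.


Since M is real symmetric, all three eigenvalues are real; they are the roots of det(λI − M) = λ³ − (tr M) λ² + s λ − det M, where s is the sum of the principal 2×2 minors.
tr M = 0 + 0 + 0 = 0.
s = (0·0 − 1²) + (0·0 − (-3)²) + (0·0 − 4²) = -1 + (-9) + (-16) = -26.
det M (expand along row 1) = 0·(-16) − 1·12 + (-3)·4 = -24.
Characteristic polynomial: λ³ − 26λ + 24 = 0.
Substitute λ = y + (tr M)/3 = y + 0.000000 to remove the quadratic term: y³ + p·y + q = 0 with p = s − (tr M)²/3 = -26.000000 and q = −2(tr M)³/27 + (tr M)·s/3 − det M = 24.000000.
Three real roots ⇒ use the trigonometric (Viète) form: r = 2√(−p/3) = 5.887841, φ = arccos(3q/(p·r)) = arccos(-0.470330) = 2.060462 rad.
y_k = r·cos(φ/3 − 2πk/3) for k = 0, 1, 2 gives y = 4.552867, 0.956762, -5.509629.
λ_k = y_k + 0.000000 gives λ = 4.5529, 0.9568, -5.5096 (check: the sum is 0.0000 = tr M).

Hence λ_max = 4.5529 and λ_min = -5.5096.


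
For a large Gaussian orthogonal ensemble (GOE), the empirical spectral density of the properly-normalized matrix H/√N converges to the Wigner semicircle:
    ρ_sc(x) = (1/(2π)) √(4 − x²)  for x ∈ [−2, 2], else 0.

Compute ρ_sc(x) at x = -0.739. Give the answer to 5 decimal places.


ρ_sc(x) = (1/(2π)) √(4 − x²). With x = -0.739:
  4 − x² = 4 − (-0.739)² = 4 − 0.546121 = 3.453879.
  √(4 − x²) = 1.858461.
  1/(2π) = 0.159155.
  ρ_sc(-0.739) = 0.159155 · 1.858461 = 0.295783.

Rounded to 5 decimal places: ρ_sc(-0.739) ≈ 0.29578.


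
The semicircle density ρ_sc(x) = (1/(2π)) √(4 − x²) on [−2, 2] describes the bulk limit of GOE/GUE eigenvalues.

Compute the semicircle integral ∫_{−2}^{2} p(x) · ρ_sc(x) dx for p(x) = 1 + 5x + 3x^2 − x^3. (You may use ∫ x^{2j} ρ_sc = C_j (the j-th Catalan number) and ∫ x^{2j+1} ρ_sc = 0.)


Write p(x) = Σ a_i x^i, split into monomials and integrate each against ρ_sc separately.
Using ∫ x^{2j} ρ_sc = C_j = (1/(j+1)) C(2j, j) (Catalan numbers) and ∫ x^{2j+1} ρ_sc = 0 (odd monomials vanish by symmetry):
  i = 0 (even): a_0 · C_{0} = 1 · 1 = 1
  i = 1 (odd): ∫ x^1 ρ_sc = 0 (vanishes)
  i = 2 (even): a_2 · C_{1} = 3 · 1 = 3
  i = 3 (odd): ∫ x^3 ρ_sc = 0 (vanishes)

Summing the contributions: ∫_{−2}^{2} p(x) ρ_sc(x) dx = 1 + 3 = 4.


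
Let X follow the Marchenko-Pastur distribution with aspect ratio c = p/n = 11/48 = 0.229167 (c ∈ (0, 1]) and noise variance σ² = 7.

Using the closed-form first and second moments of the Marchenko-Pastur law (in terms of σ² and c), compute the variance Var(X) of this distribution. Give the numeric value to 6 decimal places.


Recall the MP moments m_1 = E[X] = σ² and m_2 = E[X²] = σ⁴ (1 + c).
m_1 = E[X] = σ² = 7, so m_1² = 49.
m_2 = E[X²] = σ⁴ (1 + c) = 49 · (1 + 0.229167) = 49 · 1.229167 = 60.229167.
(Note m_2 − m_1² simplifies to c · σ⁴ = 0.229167 · 49.)

Var(X) = m_2 − m_1² = 60.229167 − 49 = 11.229167.


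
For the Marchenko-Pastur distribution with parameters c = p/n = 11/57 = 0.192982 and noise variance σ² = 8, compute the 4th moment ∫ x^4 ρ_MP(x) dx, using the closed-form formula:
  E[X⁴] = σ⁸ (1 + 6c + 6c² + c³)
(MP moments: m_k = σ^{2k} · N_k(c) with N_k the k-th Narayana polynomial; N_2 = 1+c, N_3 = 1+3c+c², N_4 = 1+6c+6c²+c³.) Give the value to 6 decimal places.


E[X⁴] = σ⁸ (1 + 6c + 6c² + c³) (fourth MP moment). With σ² = 8 (so σ⁸ = 4096) and c = 11/57 = 0.192982: E[X⁴] = 4096 · (1 + 6·0.192982 + 6·(0.192982)² + (0.192982)³) = 4096 · 2.388535.

So E[X^4] = 9783.440195.


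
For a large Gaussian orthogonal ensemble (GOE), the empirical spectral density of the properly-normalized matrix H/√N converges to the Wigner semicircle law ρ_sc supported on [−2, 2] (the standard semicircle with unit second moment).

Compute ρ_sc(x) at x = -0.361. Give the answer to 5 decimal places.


ρ_sc(x) = (1/(2π)) √(4 − x²). With x = -0.361:
  4 − x² = 4 − (-0.361)² = 4 − 0.130321 = 3.869679.
  √(4 − x²) = 1.967150.
  1/(2π) = 0.159155.
  ρ_sc(-0.361) = 0.159155 · 1.967150 = 0.313082.

Rounded to 5 decimal places: ρ_sc(-0.361) ≈ 0.31308.


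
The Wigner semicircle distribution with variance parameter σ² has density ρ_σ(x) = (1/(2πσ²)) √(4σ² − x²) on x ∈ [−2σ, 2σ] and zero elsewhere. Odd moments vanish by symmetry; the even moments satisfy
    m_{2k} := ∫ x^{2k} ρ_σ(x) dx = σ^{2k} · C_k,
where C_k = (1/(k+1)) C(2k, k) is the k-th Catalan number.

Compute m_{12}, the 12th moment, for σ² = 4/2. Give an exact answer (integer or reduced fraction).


By the scaled semicircle moment identity, m_{2k} = σ^{2k} · C_k with k = 6.
C_6 = (1/(k+1)) · C(2k, k) = (1/7) · C(12, 6) = (1/7) · 924 = 132.
σ^{2k} = (σ²)^k = (4/2)^6 = 64.

Therefore m_{12} = σ^{12} · C_6 = 64 · 132 = 8448.


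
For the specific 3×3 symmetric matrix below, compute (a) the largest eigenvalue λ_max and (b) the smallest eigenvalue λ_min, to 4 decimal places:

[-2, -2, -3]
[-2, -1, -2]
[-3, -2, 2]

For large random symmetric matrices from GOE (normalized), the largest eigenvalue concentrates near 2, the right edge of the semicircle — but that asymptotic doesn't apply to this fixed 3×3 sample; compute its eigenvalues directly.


Since M is real symmetric, all three eigenvalues are real; they are the roots of det(λI − M) = λ³ − (tr M) λ² + s λ − det M, where s is the sum of the principal 2×2 minors.
tr M = -2 + (-1) + 2 = -1.
s = ((-2)·(-1) − (-2)²) + ((-2)·2 − (-3)²) + ((-1)·2 − (-2)²) = -2 + (-13) + (-6) = -21.
det M (expand along row 1) = (-2)·(-6) − (-2)·(-10) + (-3)·1 = -11.
Characteristic polynomial: λ³ + λ² − 21λ + 11 = 0.
Substitute λ = y + (tr M)/3 = y − 0.333333 to remove the quadratic term: y³ + p·y + q = 0 with p = s − (tr M)²/3 = -21.333333 and q = −2(tr M)³/27 + (tr M)·s/3 − det M = 18.074074.
Three real roots ⇒ use the trigonometric (Viète) form: r = 2√(−p/3) = 5.333333, φ = arccos(3q/(p·r)) = arccos(-0.476563) = 2.067537 rad.
y_k = r·cos(φ/3 − 2πk/3) for k = 0, 1, 2 gives y = 4.116098, 0.879064, -4.995163.
λ_k = y_k − 0.333333 gives λ = 3.7828, 0.5457, -5.3285 (check: the sum is -1.0000 = tr M).

Hence λ_max = 3.7828 and λ_min = -5.3285.


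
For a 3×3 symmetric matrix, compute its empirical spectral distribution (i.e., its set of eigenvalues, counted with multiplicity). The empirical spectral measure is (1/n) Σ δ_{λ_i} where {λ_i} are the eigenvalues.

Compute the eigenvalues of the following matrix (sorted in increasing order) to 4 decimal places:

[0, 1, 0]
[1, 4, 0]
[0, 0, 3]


Since M is real symmetric, all three eigenvalues are real; they are the roots of det(λI − M) = λ³ − (tr M) λ² + s λ − det M, where s is the sum of the principal 2×2 minors.
tr M = 0 + 4 + 3 = 7.
s = (0·4 − 1²) + (0·3 − 0²) + (4·3 − 0²) = -1 + 0 + 12 = 11.
det M (expand along row 1) = 0·12 − 1·3 + 0·0 = -3.
Characteristic polynomial: λ³ − 7λ² + 11λ + 3 = 0.
Substitute λ = y + (tr M)/3 = y + 2.333333 to remove the quadratic term: y³ + p·y + q = 0 with p = s − (tr M)²/3 = -5.333333 and q = −2(tr M)³/27 + (tr M)·s/3 − det M = 3.259259.
Three real roots ⇒ use the trigonometric (Viète) form: r = 2√(−p/3) = 2.666667, φ = arccos(3q/(p·r)) = arccos(-0.687500) = 2.328837 rad.
y_k = r·cos(φ/3 − 2πk/3) for k = 0, 1, 2 gives y = 1.902735, 0.666667, -2.569401.
λ_k = y_k + 2.333333 gives λ = 4.2361, 3.0000, -0.2361 (check: the sum is 7.0000 = tr M).

Eigenvalues sorted in increasing order: [-0.2361, 3.0000, 4.2361].


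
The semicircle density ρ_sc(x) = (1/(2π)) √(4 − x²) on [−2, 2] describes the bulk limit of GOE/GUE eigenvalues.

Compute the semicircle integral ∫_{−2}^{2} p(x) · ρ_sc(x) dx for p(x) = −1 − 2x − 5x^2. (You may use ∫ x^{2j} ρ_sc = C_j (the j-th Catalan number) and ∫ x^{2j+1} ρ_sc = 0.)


Write p(x) = Σ a_i x^i, split into monomials and integrate each against ρ_sc separately.
Using ∫ x^{2j} ρ_sc = C_j = (1/(j+1)) C(2j, j) (Catalan numbers) and ∫ x^{2j+1} ρ_sc = 0 (odd monomials vanish by symmetry):
  i = 0 (even): a_0 · C_{0} = -1 · 1 = -1
  i = 1 (odd): ∫ x^1 ρ_sc = 0 (vanishes)
  i = 2 (even): a_2 · C_{1} = -5 · 1 = -5

Summing the contributions: ∫_{−2}^{2} p(x) ρ_sc(x) dx = (-1) + (-5) = -6.


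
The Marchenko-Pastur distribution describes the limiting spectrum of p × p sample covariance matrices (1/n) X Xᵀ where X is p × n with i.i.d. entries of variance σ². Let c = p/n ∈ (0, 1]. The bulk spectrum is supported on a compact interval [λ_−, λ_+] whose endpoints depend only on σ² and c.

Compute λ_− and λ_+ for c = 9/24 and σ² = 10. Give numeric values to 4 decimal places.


c = 9/24 = 0.375000; √c = 0.612372.
λ_− = σ² (1 − √c)² = 10 · (1 − 0.612372)² = 10 · (0.387628)² = 1.502551.
λ_+ = σ² (1 + √c)² = 10 · (1 + 0.612372)² = 10 · (1.612372)² = 25.997449.

Rounded to 4 decimal places: λ_− ≈ 1.5026, λ_+ ≈ 25.9974.


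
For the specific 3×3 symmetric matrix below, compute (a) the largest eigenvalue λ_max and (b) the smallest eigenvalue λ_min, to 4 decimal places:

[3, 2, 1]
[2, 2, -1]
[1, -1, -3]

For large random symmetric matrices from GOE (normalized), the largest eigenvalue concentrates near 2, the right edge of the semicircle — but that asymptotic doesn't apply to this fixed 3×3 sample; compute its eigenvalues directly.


Since M is real symmetric, all three eigenvalues are real; they are the roots of det(λI − M) = λ³ − (tr M) λ² + s λ − det M, where s is the sum of the principal 2×2 minors.
tr M = 3 + 2 + (-3) = 2.
s = (3·2 − 2²) + (3·(-3) − 1²) + (2·(-3) − (-1)²) = 2 + (-10) + (-7) = -15.
det M (expand along row 1) = 3·(-7) − 2·(-5) + 1·(-4) = -15.
Characteristic polynomial: λ³ − 2λ² − 15λ + 15 = 0.
Substitute λ = y + (tr M)/3 = y + 0.666667 to remove the quadratic term: y³ + p·y + q = 0 with p = s − (tr M)²/3 = -16.333333 and q = −2(tr M)³/27 + (tr M)·s/3 − det M = 4.407407.
Three real roots ⇒ use the trigonometric (Viète) form: r = 2√(−p/3) = 4.666667, φ = arccos(3q/(p·r)) = arccos(-0.173469) = 1.745148 rad.
y_k = r·cos(φ/3 − 2πk/3) for k = 0, 1, 2 gives y = 3.899098, 0.271061, -4.170159.
λ_k = y_k + 0.666667 gives λ = 4.5658, 0.9377, -3.5035 (check: the sum is 2.0000 = tr M).

Hence λ_max = 4.5658 and λ_min = -3.5035.


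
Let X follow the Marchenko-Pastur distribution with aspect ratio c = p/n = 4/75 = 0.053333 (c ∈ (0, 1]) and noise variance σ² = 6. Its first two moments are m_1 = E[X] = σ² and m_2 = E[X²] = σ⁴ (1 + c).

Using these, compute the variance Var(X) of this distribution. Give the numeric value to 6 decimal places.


m_1 = E[X] = σ² = 6, so m_1² = 36.
m_2 = E[X²] = σ⁴ (1 + c) = 36 · (1 + 0.053333) = 36 · 1.053333 = 37.920000.
(Note m_2 − m_1² simplifies to c · σ⁴ = 0.053333 · 36.)

Var(X) = m_2 − m_1² = 37.920000 − 36 = 1.920000.


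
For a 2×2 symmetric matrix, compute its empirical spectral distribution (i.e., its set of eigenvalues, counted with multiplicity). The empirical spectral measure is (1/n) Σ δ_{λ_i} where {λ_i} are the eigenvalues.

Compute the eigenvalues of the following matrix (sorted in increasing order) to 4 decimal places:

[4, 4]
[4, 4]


Since M is real symmetric, both eigenvalues are real; they are the roots of det(λI − M) = λ² − (tr M) λ + det M.
tr M = 4 + 4 = 8.
det M = 4·4 − 4² = 16 − 16 = 0.
Characteristic polynomial: λ² − 8λ = 0.
Discriminant Δ = (tr M)² − 4·det M = 64 − 0 = 64; √Δ = 8.000000.
λ = (tr M ± √Δ)/2 = (8 ± 8.000000)/2, giving (tr M − √Δ)/2 = 0.0000 and (tr M + √Δ)/2 = 8.0000.

Eigenvalues sorted in increasing order: [0.0000, 8.0000].


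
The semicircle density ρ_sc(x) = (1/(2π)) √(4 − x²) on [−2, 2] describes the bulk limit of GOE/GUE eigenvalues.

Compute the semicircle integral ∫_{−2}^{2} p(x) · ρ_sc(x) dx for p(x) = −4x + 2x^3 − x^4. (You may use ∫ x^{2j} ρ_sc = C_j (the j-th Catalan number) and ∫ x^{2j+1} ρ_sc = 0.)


Write p(x) = Σ a_i x^i, split into monomials and integrate each against ρ_sc separately.
Using ∫ x^{2j} ρ_sc = C_j = (1/(j+1)) C(2j, j) (Catalan numbers) and ∫ x^{2j+1} ρ_sc = 0 (odd monomials vanish by symmetry):
  i = 1 (odd): ∫ x^1 ρ_sc = 0 (vanishes)
  i = 3 (odd): ∫ x^3 ρ_sc = 0 (vanishes)
  i = 4 (even): a_4 · C_{2} = -1 · 2 = -2

Summing the contributions: ∫_{−2}^{2} p(x) ρ_sc(x) dx = -2.


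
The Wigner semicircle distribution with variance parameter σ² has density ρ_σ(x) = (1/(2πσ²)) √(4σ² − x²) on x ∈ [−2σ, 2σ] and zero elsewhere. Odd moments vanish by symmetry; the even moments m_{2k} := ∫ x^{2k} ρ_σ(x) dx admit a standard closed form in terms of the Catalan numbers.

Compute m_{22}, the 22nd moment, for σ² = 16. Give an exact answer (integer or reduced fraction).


By the scaled semicircle moment identity, m_{2k} = σ^{2k} · C_k with k = 11.
C_11 = (1/(k+1)) · C(2k, k) = (1/12) · C(22, 11) = (1/12) · 705432 = 58786.
σ^{2k} = (σ²)^k = (16)^11 = 17592186044416.

Therefore m_{22} = σ^{22} · C_11 = 17592186044416 · 58786 = 1034174248807038976.


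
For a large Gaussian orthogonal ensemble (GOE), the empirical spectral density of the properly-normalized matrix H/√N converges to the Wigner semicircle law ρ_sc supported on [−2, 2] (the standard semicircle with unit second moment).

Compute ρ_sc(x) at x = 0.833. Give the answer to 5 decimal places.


ρ_sc(x) = (1/(2π)) √(4 − x²). With x = 0.833:
  4 − x² = 4 − (0.833)² = 4 − 0.693889 = 3.306111.
  √(4 − x²) = 1.818271.
  1/(2π) = 0.159155.
  ρ_sc(0.833) = 0.159155 · 1.818271 = 0.289387.

Rounded to 5 decimal places: ρ_sc(0.833) ≈ 0.28939.


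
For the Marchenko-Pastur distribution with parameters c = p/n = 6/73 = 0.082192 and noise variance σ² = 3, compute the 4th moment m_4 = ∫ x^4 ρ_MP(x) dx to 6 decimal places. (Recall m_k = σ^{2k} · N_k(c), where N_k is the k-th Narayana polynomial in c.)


E[X⁴] = σ⁸ (1 + 6c + 6c² + c³) (fourth MP moment). With σ² = 3 (so σ⁸ = 81) and c = 6/73 = 0.082192: E[X⁴] = 81 · (1 + 6·0.082192 + 6·(0.082192)² + (0.082192)³) = 81 · 1.534239.

So E[X^4] = 124.273348.


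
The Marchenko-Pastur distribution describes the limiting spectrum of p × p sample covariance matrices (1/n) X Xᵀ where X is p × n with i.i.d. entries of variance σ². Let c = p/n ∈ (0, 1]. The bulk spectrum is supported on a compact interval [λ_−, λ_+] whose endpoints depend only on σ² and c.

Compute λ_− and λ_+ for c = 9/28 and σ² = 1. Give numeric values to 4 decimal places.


c = 9/28 = 0.321429; √c = 0.566947.
λ_− = σ² (1 − √c)² = 1 · (1 − 0.566947)² = 1 · (0.433053)² = 0.187535.
λ_+ = σ² (1 + √c)² = 1 · (1 + 0.566947)² = 1 · (1.566947)² = 2.455322.

Rounded to 4 decimal places: λ_− ≈ 0.1875, λ_+ ≈ 2.4553.


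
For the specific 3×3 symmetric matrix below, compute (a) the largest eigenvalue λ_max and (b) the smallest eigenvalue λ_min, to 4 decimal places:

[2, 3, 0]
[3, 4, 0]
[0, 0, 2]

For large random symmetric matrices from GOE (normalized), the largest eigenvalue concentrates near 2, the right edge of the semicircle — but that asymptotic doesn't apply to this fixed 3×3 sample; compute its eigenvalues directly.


Since M is real symmetric, all three eigenvalues are real; they are the roots of det(λI − M) = λ³ − (tr M) λ² + s λ − det M, where s is the sum of the principal 2×2 minors.
tr M = 2 + 4 + 2 = 8.
s = (2·4 − 3²) + (2·2 − 0²) + (4·2 − 0²) = -1 + 4 + 8 = 11.
det M (expand along row 1) = 2·8 − 3·6 + 0·0 = -2.
Characteristic polynomial: λ³ − 8λ² + 11λ + 2 = 0.
Substitute λ = y + (tr M)/3 = y + 2.666667 to remove the quadratic term: y³ + p·y + q = 0 with p = s − (tr M)²/3 = -10.333333 and q = −2(tr M)³/27 + (tr M)·s/3 − det M = -6.592593.
Three real roots ⇒ use the trigonometric (Viète) form: r = 2√(−p/3) = 3.711843, φ = arccos(3q/(p·r)) = arccos(0.515641) = 1.029041 rad.
y_k = r·cos(φ/3 − 2πk/3) for k = 0, 1, 2 gives y = 3.495611, -0.666667, -2.828944.
λ_k = y_k + 2.666667 gives λ = 6.1623, 2.0000, -0.1623 (check: the sum is 8.0000 = tr M).

Hence λ_max = 6.1623 and λ_min = -0.1623.


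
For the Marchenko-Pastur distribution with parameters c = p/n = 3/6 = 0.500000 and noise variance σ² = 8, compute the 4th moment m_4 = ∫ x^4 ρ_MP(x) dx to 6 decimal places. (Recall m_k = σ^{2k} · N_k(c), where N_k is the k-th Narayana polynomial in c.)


E[X⁴] = σ⁸ (1 + 6c + 6c² + c³) (fourth MP moment). With σ² = 8 (so σ⁸ = 4096) and c = 3/6 = 0.500000: E[X⁴] = 4096 · (1 + 6·0.500000 + 6·(0.500000)² + (0.500000)³) = 4096 · 5.625000.

So E[X^4] = 23040.000000.


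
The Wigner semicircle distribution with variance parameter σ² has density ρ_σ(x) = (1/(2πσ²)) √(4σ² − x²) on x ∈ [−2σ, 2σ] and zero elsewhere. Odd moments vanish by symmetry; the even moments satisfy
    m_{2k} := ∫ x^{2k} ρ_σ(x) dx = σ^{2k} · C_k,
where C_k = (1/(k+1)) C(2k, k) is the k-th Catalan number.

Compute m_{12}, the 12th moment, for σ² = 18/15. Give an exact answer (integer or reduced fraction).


By the scaled semicircle moment identity, m_{2k} = σ^{2k} · C_k with k = 6.
C_6 = (1/(k+1)) · C(2k, k) = (1/7) · C(12, 6) = (1/7) · 924 = 132.
σ^{2k} = (σ²)^k = (18/15)^6 = 46656/15625.

Therefore m_{12} = σ^{12} · C_6 = (46656/15625) · 132 = 6158592/15625.


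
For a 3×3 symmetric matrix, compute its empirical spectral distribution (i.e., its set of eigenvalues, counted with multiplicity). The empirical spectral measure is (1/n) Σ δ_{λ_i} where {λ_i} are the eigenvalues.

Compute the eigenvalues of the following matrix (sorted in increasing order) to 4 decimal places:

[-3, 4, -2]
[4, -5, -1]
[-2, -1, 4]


Since M is real symmetric, all three eigenvalues are real; they are the roots of det(λI − M) = λ³ − (tr M) λ² + s λ − det M, where s is the sum of the principal 2×2 minors.
tr M = -3 + (-5) + 4 = -4.
s = ((-3)·(-5) − 4²) + ((-3)·4 − (-2)²) + ((-5)·4 − (-1)²) = -1 + (-16) + (-21) = -38.
det M (expand along row 1) = (-3)·(-21) − 4·14 + (-2)·(-14) = 35.
Characteristic polynomial: λ³ + 4λ² − 38λ − 35 = 0.
Substitute λ = y + (tr M)/3 = y − 1.333333 to remove the quadratic term: y³ + p·y + q = 0 with p = s − (tr M)²/3 = -43.333333 and q = −2(tr M)³/27 + (tr M)·s/3 − det M = 20.407407.
Three real roots ⇒ use the trigonometric (Viète) form: r = 2√(−p/3) = 7.601170, φ = arccos(3q/(p·r)) = arccos(-0.185869) = 1.757752 rad.
y_k = r·cos(φ/3 − 2πk/3) for k = 0, 1, 2 gives y = 6.333333, 0.473388, -6.806722.
λ_k = y_k − 1.333333 gives λ = 5.0000, -0.8599, -8.1401 (check: the sum is -4.0000 = tr M).

Eigenvalues sorted in increasing order: [-8.1401, -0.8599, 5.0000].


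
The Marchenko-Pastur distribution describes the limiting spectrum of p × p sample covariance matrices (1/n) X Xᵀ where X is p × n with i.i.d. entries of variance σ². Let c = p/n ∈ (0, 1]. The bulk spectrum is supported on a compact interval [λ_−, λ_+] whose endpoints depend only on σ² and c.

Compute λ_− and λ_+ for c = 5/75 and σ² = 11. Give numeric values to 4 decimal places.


c = 5/75 = 0.066667; √c = 0.258199.
λ_− = σ² (1 − √c)² = 11 · (1 − 0.258199)² = 11 · (0.741801)² = 6.052958.
λ_+ = σ² (1 + √c)² = 11 · (1 + 0.258199)² = 11 · (1.258199)² = 17.413709.

Rounded to 4 decimal places: λ_− ≈ 6.0530, λ_+ ≈ 17.4137.


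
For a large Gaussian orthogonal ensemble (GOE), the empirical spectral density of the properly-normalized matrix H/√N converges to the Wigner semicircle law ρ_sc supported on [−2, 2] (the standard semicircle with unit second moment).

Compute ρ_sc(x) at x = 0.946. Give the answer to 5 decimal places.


ρ_sc(x) = (1/(2π)) √(4 − x²). With x = 0.946:
  4 − x² = 4 − (0.946)² = 4 − 0.894916 = 3.105084.
  √(4 − x²) = 1.762125.
  1/(2π) = 0.159155.
  ρ_sc(0.946) = 0.159155 · 1.762125 = 0.280451.

Rounded to 5 decimal places: ρ_sc(0.946) ≈ 0.28045.


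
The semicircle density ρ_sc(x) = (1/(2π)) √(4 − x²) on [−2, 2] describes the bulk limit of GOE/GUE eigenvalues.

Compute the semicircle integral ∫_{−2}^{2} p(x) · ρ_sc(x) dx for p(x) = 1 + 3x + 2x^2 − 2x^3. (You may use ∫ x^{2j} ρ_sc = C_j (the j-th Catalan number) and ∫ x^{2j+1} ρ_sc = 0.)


Write p(x) = Σ a_i x^i, split into monomials and integrate each against ρ_sc separately.
Using ∫ x^{2j} ρ_sc = C_j = (1/(j+1)) C(2j, j) (Catalan numbers) and ∫ x^{2j+1} ρ_sc = 0 (odd monomials vanish by symmetry):
  i = 0 (even): a_0 · C_{0} = 1 · 1 = 1
  i = 1 (odd): ∫ x^1 ρ_sc = 0 (vanishes)
  i = 2 (even): a_2 · C_{1} = 2 · 1 = 2
  i = 3 (odd): ∫ x^3 ρ_sc = 0 (vanishes)

Summing the contributions: ∫_{−2}^{2} p(x) ρ_sc(x) dx = 1 + 2 = 3.


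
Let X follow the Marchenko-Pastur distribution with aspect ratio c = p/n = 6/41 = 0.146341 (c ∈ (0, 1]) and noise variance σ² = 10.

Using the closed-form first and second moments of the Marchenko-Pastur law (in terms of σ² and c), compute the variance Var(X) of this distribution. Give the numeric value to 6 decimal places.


Recall the MP moments m_1 = E[X] = σ² and m_2 = E[X²] = σ⁴ (1 + c).
m_1 = E[X] = σ² = 10, so m_1² = 100.
m_2 = E[X²] = σ⁴ (1 + c) = 100 · (1 + 0.146341) = 100 · 1.146341 = 114.634146.
(Note m_2 − m_1² simplifies to c · σ⁴ = 0.146341 · 100.)

Var(X) = m_2 − m_1² = 114.634146 − 100 = 14.634146.


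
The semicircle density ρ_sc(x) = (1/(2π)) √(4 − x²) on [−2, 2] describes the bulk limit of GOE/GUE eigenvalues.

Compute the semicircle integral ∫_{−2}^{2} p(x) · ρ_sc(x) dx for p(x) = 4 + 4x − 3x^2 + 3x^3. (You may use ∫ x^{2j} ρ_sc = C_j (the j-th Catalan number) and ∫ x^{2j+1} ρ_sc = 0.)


Write p(x) = Σ a_i x^i, split into monomials and integrate each against ρ_sc separately.
Using ∫ x^{2j} ρ_sc = C_j = (1/(j+1)) C(2j, j) (Catalan numbers) and ∫ x^{2j+1} ρ_sc = 0 (odd monomials vanish by symmetry):
  i = 0 (even): a_0 · C_{0} = 4 · 1 = 4
  i = 1 (odd): ∫ x^1 ρ_sc = 0 (vanishes)
  i = 2 (even): a_2 · C_{1} = -3 · 1 = -3
  i = 3 (odd): ∫ x^3 ρ_sc = 0 (vanishes)

Summing the contributions: ∫_{−2}^{2} p(x) ρ_sc(x) dx = 4 + (-3) = 1.


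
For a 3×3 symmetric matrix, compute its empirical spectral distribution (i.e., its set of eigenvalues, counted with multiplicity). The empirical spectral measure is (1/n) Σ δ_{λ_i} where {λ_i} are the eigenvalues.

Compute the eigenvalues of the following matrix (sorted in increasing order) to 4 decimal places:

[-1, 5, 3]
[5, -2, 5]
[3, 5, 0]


Since M is real symmetric, all three eigenvalues are real; they are the roots of det(λI − M) = λ³ − (tr M) λ² + s λ − det M, where s is the sum of the principal 2×2 minors.
tr M = -1 + (-2) + 0 = -3.
s = ((-1)·(-2) − 5²) + ((-1)·0 − 3²) + ((-2)·0 − 5²) = -23 + (-9) + (-25) = -57.
det M (expand along row 1) = (-1)·(-25) − 5·(-15) + 3·31 = 193.
Characteristic polynomial: λ³ + 3λ² − 57λ − 193 = 0.
Substitute λ = y + (tr M)/3 = y − 1.000000 to remove the quadratic term: y³ + p·y + q = 0 with p = s − (tr M)²/3 = -60.000000 and q = −2(tr M)³/27 + (tr M)·s/3 − det M = -134.000000.
Three real roots ⇒ use the trigonometric (Viète) form: r = 2√(−p/3) = 8.944272, φ = arccos(3q/(p·r)) = arccos(0.749083) = 0.724120 rad.
y_k = r·cos(φ/3 − 2πk/3) for k = 0, 1, 2 gives y = 8.684983, -2.490924, -6.194059.
λ_k = y_k − 1.000000 gives λ = 7.6850, -3.4909, -7.1941 (check: the sum is -3.0000 = tr M).

Eigenvalues sorted in increasing order: [-7.1941, -3.4909, 7.6850].


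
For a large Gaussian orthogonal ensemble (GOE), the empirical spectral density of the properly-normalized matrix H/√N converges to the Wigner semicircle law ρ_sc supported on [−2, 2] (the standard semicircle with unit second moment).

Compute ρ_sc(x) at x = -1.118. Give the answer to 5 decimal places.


ρ_sc(x) = (1/(2π)) √(4 − x²). With x = -1.118:
  4 − x² = 4 − (-1.118)² = 4 − 1.249924 = 2.750076.
  √(4 − x²) = 1.658335.
  1/(2π) = 0.159155.
  ρ_sc(-1.118) = 0.159155 · 1.658335 = 0.263932.

Rounded to 5 decimal places: ρ_sc(-1.118) ≈ 0.26393.


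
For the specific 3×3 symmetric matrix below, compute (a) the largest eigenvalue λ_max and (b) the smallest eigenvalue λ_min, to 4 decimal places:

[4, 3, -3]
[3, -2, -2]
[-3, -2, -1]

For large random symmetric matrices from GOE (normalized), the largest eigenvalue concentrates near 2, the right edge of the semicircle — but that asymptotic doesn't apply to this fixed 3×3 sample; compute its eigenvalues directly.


Since M is real symmetric, all three eigenvalues are real; they are the roots of det(λI − M) = λ³ − (tr M) λ² + s λ − det M, where s is the sum of the principal 2×2 minors.
tr M = 4 + (-2) + (-1) = 1.
s = (4·(-2) − 3²) + (4·(-1) − (-3)²) + ((-2)·(-1) − (-2)²) = -17 + (-13) + (-2) = -32.
det M (expand along row 1) = 4·(-2) − 3·(-9) + (-3)·(-12) = 55.
Characteristic polynomial: λ³ − λ² − 32λ − 55 = 0.
Substitute λ = y + (tr M)/3 = y + 0.333333 to remove the quadratic term: y³ + p·y + q = 0 with p = s − (tr M)²/3 = -32.333333 and q = −2(tr M)³/27 + (tr M)·s/3 − det M = -65.740741.
Three real roots ⇒ use the trigonometric (Viète) form: r = 2√(−p/3) = 6.565905, φ = arccos(3q/(p·r)) = arccos(0.928989) = 0.379123 rad.
y_k = r·cos(φ/3 − 2πk/3) for k = 0, 1, 2 gives y = 6.513545, -2.540088, -3.973457.
λ_k = y_k + 0.333333 gives λ = 6.8469, -2.2068, -3.6401 (check: the sum is 1.0000 = tr M).

Hence λ_max = 6.8469 and λ_min = -3.6401.


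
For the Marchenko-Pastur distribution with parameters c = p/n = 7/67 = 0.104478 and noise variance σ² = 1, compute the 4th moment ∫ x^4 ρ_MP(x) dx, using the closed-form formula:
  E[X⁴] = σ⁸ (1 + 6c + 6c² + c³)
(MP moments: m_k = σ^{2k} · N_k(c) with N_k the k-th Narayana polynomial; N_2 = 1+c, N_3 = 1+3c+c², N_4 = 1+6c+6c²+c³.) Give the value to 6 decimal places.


E[X⁴] = σ⁸ (1 + 6c + 6c² + c³) (fourth MP moment). With σ² = 1 (so σ⁸ = 1) and c = 7/67 = 0.104478: E[X⁴] = 1 · (1 + 6·0.104478 + 6·(0.104478)² + (0.104478)³) = 1 · 1.693500.

So E[X^4] = 1.693500.


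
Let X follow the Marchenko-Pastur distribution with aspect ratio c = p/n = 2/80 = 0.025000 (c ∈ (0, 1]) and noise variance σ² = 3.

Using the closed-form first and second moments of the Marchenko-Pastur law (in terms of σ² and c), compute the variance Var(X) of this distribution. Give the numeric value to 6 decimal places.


Recall the MP moments m_1 = E[X] = σ² and m_2 = E[X²] = σ⁴ (1 + c).
m_1 = E[X] = σ² = 3, so m_1² = 9.
m_2 = E[X²] = σ⁴ (1 + c) = 9 · (1 + 0.025000) = 9 · 1.025000 = 9.225000.
(Note m_2 − m_1² simplifies to c · σ⁴ = 0.025000 · 9.)

Var(X) = m_2 − m_1² = 9.225000 − 9 = 0.225000.


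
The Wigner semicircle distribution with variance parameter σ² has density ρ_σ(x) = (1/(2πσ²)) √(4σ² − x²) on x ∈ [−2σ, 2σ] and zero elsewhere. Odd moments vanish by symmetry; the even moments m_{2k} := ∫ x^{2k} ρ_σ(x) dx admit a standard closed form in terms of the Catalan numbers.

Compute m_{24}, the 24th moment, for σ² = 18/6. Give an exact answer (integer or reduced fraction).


By the scaled semicircle moment identity, m_{2k} = σ^{2k} · C_k with k = 12.
C_12 = (1/(k+1)) · C(2k, k) = (1/13) · C(24, 12) = (1/13) · 2704156 = 208012.
σ^{2k} = (σ²)^k = (18/6)^12 = 531441.

Therefore m_{24} = σ^{24} · C_12 = 531441 · 208012 = 110546105292.
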